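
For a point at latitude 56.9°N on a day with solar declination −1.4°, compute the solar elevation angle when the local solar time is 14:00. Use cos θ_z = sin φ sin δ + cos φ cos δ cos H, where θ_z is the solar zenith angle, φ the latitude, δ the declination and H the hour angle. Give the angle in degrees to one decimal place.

Hour angle H = 15° × (14 − 12) = 30.00°.
cos θ_z = sin(56.9°) sin(-1.4°) + cos(56.9°) cos(-1.4°) cos(30.00°) = -0.0205 + 0.4728 = 0.4523.
θ_z = arccos(0.4523) = 63.11°, so the elevation is 90° − 63.11° = 26.89°.

26.9°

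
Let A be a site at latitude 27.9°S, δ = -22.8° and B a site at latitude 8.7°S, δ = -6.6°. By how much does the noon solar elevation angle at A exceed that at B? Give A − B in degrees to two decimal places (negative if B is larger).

A: 90° − |-27.9 − (-22.8)| = 84.90°.
B: 90° − |-8.7 − (-6.6)| = 87.90°.
A − B = 84.90 − 87.90 = -3.00°.

-3.00°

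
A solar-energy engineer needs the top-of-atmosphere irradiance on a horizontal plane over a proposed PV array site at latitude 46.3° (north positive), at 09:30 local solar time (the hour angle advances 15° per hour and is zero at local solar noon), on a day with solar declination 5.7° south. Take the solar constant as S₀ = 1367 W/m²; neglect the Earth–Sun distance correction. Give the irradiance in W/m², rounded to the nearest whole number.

Hour angle H = 15° × (9.5 − 12) = -37.50°.
cos θ_z = sin(46.3°) sin(-5.7°) + cos(46.3°) cos(-5.7°) cos(-37.50°) = -0.0718 + 0.5454 = 0.4736.
Top-of-atmosphere irradiance = S₀ cos θ_z = 1367 × 0.4736 = 647.41 W/m².

647 W/m²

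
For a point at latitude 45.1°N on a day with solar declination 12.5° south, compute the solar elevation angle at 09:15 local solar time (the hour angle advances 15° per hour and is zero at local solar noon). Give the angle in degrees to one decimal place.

21.4°

Hour angle H = 15° × (9.25 − 12) = -41.25°.
With φ = 45.1°, δ = -12.5°, H = -41.25°: sin φ sin δ = -0.1533, cos φ cos δ cos H = 0.5181, so cos θ_z = 0.3648.
θ_z = arccos(0.3648) = 68.60°, so the elevation is 90° − 68.60° = 21.40°.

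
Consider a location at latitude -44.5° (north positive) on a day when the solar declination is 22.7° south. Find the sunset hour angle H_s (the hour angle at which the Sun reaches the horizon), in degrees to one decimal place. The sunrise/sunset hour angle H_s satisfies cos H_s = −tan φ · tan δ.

cos H_s = −tan(-44.5°) · tan(-22.7°) = -0.4111, so H_s = arccos(-0.4111) = 114.27°.

114.3°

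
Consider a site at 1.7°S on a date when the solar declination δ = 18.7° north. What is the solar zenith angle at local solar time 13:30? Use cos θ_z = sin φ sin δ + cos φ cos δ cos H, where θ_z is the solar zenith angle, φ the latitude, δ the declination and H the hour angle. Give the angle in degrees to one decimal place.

Hour angle H = 15° × (13.5 − 12) = 22.50°.
cos θ_z = sin φ sin δ + cos φ cos δ cos H = (-0.0297)(0.3206) + (0.9996)(0.9472)(0.9239) = 0.8652.
θ_z = arccos(0.8652) = 30.09°.

30.1°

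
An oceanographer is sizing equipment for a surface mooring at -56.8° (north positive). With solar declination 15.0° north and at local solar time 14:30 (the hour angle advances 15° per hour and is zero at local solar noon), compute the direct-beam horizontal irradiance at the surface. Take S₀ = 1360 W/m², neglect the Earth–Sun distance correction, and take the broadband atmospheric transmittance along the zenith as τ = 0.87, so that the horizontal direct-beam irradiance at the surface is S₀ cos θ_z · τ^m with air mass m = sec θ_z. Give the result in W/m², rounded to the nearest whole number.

139 W/m²

Hour angle H = 15° × (14.5 − 12) = 37.50°.
cos θ_z = sin(-56.8°) sin(15.0°) + cos(-56.8°) cos(15.0°) cos(37.50°) = -0.2166 + 0.4196 = 0.2030.
Air mass m = 1/cos θ_z = 1/0.2030 = 4.926; τ^m = 0.87^4.926 = 0.5036.
Surface direct beam = 1360 × 0.2030 × 0.5036 = 139.03 W/m².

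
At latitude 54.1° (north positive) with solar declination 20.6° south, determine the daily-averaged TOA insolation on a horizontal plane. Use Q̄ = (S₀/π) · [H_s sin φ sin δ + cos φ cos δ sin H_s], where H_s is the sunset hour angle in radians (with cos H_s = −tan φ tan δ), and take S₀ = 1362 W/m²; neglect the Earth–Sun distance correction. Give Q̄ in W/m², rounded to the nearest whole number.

77 W/m²

−tan φ tan δ = −(1.3814)(-0.3759) = 0.5193; H_s = arccos(0.5193) = 58.71°. In radians, H_s = 1.0247.
H_s sin φ sin δ = 1.0247 × 0.8100 × -0.3518 = -0.2920.
cos φ cos δ sin H_s = 0.5864 × 0.9361 × 0.8546 = 0.4691.
Q̄ = (1362/π) × (-0.2920 + 0.4691) = 433.54 × 0.1771 = 76.78 W/m².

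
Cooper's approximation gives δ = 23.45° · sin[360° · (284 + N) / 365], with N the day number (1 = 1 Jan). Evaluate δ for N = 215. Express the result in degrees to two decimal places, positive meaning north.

+17.38°

360 × (284 + 215) / 365 = 492.164°; sin(492.164°) = 0.7412.
δ = 23.45 × 0.7412 = 17.381° ≈ +17.38°.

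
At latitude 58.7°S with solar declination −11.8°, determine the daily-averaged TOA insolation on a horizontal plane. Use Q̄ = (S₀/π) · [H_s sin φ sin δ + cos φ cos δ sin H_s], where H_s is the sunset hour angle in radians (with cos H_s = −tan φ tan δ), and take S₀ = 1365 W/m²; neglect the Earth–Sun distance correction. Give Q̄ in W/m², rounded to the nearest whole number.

353 W/m²

−tan φ tan δ = −(-1.6447)(-0.2089) = -0.3436; H_s = arccos(-0.3436) = 110.10°. In radians, H_s = 1.9216.
H_s sin φ sin δ = 1.9216 × -0.8545 × -0.2045 = 0.3358.
cos φ cos δ sin H_s = 0.5195 × 0.9789 × 0.9391 = 0.4776.
Q̄ = (1365/π) × (0.3358 + 0.4776) = 434.49 × 0.8134 = 353.41 W/m².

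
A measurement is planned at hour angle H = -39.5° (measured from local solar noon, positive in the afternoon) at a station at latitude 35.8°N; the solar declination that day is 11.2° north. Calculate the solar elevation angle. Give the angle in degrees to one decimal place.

With φ = 35.8°, δ = 11.2°, H = -39.50°: sin φ sin δ = 0.1136, cos φ cos δ cos H = 0.6139, so cos θ_z = 0.7275.
θ_z = arccos(0.7275) = 43.32°, so the elevation is 90° − 43.32° = 46.68°.

46.7°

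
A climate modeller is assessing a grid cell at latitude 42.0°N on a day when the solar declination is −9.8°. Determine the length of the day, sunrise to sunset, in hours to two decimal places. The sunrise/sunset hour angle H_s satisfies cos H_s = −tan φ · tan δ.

The sunset hour angle satisfies cos H_s = −tan φ tan δ = 0.1555, giving H_s = 81.05°.
Day length = 2 H_s / 15° h⁻¹ = 162.10° / 15 = 10.807 h.

10.81 hours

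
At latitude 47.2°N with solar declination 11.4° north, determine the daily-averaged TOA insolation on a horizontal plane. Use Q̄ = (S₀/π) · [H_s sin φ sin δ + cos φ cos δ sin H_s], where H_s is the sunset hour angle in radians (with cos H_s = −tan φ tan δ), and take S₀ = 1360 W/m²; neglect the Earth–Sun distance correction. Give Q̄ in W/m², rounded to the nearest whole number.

394 W/m²

cos H_s = −tan(47.2°) · tan(11.4°) = -0.2177, so H_s = arccos(-0.2177) = 102.57°. In radians, H_s = 1.7902.
H_s sin φ sin δ = 1.7902 × 0.7337 × 0.1977 = 0.2597.
cos φ cos δ sin H_s = 0.6794 × 0.9803 × 0.9760 = 0.6500.
Q̄ = (1360/π) × (0.2597 + 0.6500) = 432.90 × 0.9097 = 393.81 W/m².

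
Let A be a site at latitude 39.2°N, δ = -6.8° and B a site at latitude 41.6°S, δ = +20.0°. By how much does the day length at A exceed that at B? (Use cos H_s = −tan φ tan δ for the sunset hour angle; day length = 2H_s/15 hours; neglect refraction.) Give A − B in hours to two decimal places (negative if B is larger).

+1.77 h

A: H_s = arccos(−tan 39.2° · tan -6.8°) = 84.42°, so 2H_s/15 = 11.2560 h.
B: H_s = arccos(−tan -41.6° · tan 20.0°) = 71.15°, so 2H_s/15 = 9.4867 h.
A − B = 11.2560 − 9.4867 = 1.7693 h.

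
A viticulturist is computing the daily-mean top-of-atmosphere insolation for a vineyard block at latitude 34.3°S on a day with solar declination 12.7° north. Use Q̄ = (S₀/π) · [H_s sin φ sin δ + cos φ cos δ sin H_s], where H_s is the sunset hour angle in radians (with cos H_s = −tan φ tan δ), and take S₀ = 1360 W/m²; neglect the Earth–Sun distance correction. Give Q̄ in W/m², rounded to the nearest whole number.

269 W/m²

cos H_s = −tan(-34.3°) · tan(12.7°) = 0.1537, so H_s = arccos(0.1537) = 81.16°. In radians, H_s = 1.4165.
H_s sin φ sin δ = 1.4165 × -0.5635 × 0.2198 = -0.1754.
cos φ cos δ sin H_s = 0.8261 × 0.9755 × 0.9881 = 0.7963.
Q̄ = (1360/π) × (-0.1754 + 0.7963) = 432.90 × 0.6209 = 268.79 W/m².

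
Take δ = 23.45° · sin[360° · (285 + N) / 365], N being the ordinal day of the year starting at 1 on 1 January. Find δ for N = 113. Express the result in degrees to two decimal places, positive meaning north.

360 × (285 + 113) / 365 = 392.548°; sin(392.548°) = 0.5380.
δ = 23.45 × 0.5380 = 12.616° ≈ +12.62°.

+12.62°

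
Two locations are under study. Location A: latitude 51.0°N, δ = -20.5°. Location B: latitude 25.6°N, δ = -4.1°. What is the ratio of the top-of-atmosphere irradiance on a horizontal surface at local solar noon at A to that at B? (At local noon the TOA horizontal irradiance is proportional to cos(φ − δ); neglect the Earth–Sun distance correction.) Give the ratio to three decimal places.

A: cos θ_z = cos(51.0° − (-20.5°)) = 0.3173.
B: cos θ_z = cos(25.6° − (-4.1°)) = 0.8686.
Ratio A/B = 0.3173 / 0.8686 = 0.3653.

0.365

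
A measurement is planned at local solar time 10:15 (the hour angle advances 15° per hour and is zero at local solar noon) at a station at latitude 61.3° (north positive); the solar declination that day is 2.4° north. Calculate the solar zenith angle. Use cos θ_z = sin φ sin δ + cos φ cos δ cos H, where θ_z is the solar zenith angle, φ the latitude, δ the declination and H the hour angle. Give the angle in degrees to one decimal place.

62.2°

Hour angle H = 15° × (10.25 − 12) = -26.25°.
cos θ_z = sin(61.3°) sin(2.4°) + cos(61.3°) cos(2.4°) cos(-26.25°) = 0.0367 + 0.4303 = 0.4670.
θ_z = arccos(0.4670) = 62.16°.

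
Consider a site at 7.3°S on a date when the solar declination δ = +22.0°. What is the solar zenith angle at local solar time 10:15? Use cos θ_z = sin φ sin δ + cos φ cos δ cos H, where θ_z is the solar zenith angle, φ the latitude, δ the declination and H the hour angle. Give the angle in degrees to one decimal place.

39.0°

Hour angle H = 15° × (10.25 − 12) = -26.25°.
cos θ_z = sin(-7.3°) sin(22.0°) + cos(-7.3°) cos(22.0°) cos(-26.25°) = -0.0476 + 0.8248 = 0.7772.
θ_z = arccos(0.7772) = 39.00°.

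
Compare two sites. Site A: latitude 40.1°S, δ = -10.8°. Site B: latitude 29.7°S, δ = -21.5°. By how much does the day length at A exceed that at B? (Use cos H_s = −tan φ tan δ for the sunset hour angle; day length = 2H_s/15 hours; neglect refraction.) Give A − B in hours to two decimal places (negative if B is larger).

-0.50 h

A: H_s = arccos(−tan -40.1° · tan -10.8°) = 99.24°, so 2H_s/15 = 13.2320 h.
B: H_s = arccos(−tan -29.7° · tan -21.5°) = 102.98°, so 2H_s/15 = 13.7307 h.
A − B = 13.2320 − 13.7307 = -0.4987 h.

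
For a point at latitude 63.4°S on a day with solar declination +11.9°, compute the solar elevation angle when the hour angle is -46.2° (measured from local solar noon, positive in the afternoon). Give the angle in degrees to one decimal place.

cos θ_z = sin φ sin δ + cos φ cos δ cos H = (-0.8942)(0.2062) + (0.4478)(0.9785)(0.6921) = 0.1189.
θ_z = arccos(0.1189) = 83.17°, so the elevation is 90° − 83.17° = 6.83°.

6.8°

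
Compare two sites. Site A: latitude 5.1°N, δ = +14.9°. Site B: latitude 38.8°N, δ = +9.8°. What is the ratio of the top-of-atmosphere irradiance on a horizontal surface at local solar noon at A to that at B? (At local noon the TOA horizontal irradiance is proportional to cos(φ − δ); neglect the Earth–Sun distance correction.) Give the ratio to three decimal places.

1.127

A: cos θ_z = cos(5.1° − (14.9°)) = 0.9854.
B: cos θ_z = cos(38.8° − (9.8°)) = 0.8746.
Ratio A/B = 0.9854 / 0.8746 = 1.1267.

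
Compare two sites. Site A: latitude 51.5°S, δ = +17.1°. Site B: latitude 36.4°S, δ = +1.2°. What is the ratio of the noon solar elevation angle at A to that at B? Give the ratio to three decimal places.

0.408

A: 90° − |-51.5 − (17.1)| = 21.40°.
B: 90° − |-36.4 − (1.2)| = 52.40°.
Ratio A/B = 21.4000 / 52.4000 = 0.4084.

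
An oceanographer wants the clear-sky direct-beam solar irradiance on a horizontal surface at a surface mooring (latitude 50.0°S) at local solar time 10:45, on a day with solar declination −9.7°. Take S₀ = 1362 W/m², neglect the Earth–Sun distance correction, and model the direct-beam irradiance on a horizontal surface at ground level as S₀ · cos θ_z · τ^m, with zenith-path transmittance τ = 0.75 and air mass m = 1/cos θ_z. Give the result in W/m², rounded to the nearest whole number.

Hour angle H = 15° × (10.75 − 12) = -18.75°.
With φ = -50.0°, δ = -9.7°, H = -18.75°: sin φ sin δ = 0.1291, cos φ cos δ cos H = 0.6000, so cos θ_z = 0.7291.
Air mass m = 1/cos θ_z = 1/0.7291 = 1.372; τ^m = 0.75^1.372 = 0.6739.
Surface direct beam = 1362 × 0.7291 × 0.6739 = 669.21 W/m².

669 W/m²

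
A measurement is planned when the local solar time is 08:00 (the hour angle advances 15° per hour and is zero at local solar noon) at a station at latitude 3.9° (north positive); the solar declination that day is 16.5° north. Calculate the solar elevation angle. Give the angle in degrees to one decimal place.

29.8°

Hour angle H = 15° × (8 − 12) = -60.00°.
cos θ_z = sin φ sin δ + cos φ cos δ cos H = (0.0680)(0.2840) + (0.9977)(0.9588)(0.5000) = 0.4976.
θ_z = arccos(0.4976) = 60.16°, so the elevation is 90° − 60.16° = 29.84°.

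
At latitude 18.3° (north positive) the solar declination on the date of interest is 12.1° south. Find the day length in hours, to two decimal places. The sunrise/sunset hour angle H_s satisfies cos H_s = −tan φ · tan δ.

11.46 hours

The sunset hour angle satisfies cos H_s = −tan φ tan δ = 0.0709, giving H_s = 85.93°.
Day length = 2 H_s / 15° h⁻¹ = 171.86° / 15 = 11.457 h.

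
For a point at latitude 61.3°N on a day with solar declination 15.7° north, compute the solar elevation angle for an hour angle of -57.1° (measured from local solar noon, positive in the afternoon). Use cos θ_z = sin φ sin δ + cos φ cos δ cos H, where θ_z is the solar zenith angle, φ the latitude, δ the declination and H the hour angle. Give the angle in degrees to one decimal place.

29.2°

With φ = 61.3°, δ = 15.7°, H = -57.10°: sin φ sin δ = 0.2374, cos φ cos δ cos H = 0.2511, so cos θ_z = 0.4885.
θ_z = arccos(0.4885) = 60.76°, so the elevation is 90° − 60.76° = 29.24°.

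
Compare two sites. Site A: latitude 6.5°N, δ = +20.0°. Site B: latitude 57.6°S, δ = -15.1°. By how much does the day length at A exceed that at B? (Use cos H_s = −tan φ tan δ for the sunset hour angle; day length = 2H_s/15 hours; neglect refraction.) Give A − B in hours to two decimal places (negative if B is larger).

-3.04 h

A: H_s = arccos(−tan 6.5° · tan 20.0°) = 92.38°, so 2H_s/15 = 12.3173 h.
B: H_s = arccos(−tan -57.6° · tan -15.1°) = 115.16°, so 2H_s/15 = 15.3547 h.
A − B = 12.3173 − 15.3547 = -3.0374 h.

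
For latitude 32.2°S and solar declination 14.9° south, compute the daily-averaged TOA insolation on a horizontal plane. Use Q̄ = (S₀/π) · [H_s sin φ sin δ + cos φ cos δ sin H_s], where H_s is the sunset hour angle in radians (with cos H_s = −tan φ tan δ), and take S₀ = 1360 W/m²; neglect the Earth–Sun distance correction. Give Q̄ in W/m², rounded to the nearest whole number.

−tan φ tan δ = −(-0.6297)(-0.2661) = -0.1676; H_s = arccos(-0.1676) = 99.65°. In radians, H_s = 1.7392.
H_s sin φ sin δ = 1.7392 × -0.5329 × -0.2571 = 0.2383.
cos φ cos δ sin H_s = 0.8462 × 0.9664 × 0.9859 = 0.8062.
Q̄ = (1360/π) × (0.2383 + 0.8062) = 432.90 × 1.0445 = 452.16 W/m².

452 W/m²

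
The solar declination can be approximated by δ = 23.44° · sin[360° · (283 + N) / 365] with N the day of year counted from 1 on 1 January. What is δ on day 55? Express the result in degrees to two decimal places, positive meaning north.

-10.51°

360 × (283 + 55) / 365 = 333.370°; sin(333.370°) = -0.4482.
δ = 23.44 × -0.4482 = -10.506° ≈ -10.51°.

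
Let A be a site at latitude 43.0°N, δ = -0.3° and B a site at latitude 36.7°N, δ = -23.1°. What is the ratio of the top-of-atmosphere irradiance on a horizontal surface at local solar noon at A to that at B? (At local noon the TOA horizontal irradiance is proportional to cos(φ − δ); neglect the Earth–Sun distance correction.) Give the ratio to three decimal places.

1.447

A: cos θ_z = cos(43.0° − (-0.3°)) = 0.7278.
B: cos θ_z = cos(36.7° − (-23.1°)) = 0.5030.
Ratio A/B = 0.7278 / 0.5030 = 1.4469.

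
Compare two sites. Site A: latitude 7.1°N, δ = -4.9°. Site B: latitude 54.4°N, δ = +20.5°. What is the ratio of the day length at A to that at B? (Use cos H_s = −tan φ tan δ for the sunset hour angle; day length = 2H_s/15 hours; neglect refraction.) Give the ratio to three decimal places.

A: H_s = arccos(−tan 7.1° · tan -4.9°) = 89.39°, so 2H_s/15 = 11.9187 h.
B: H_s = arccos(−tan 54.4° · tan 20.5°) = 121.48°, so 2H_s/15 = 16.1973 h.
Ratio A/B = 11.9187 / 16.1973 = 0.7358.

0.736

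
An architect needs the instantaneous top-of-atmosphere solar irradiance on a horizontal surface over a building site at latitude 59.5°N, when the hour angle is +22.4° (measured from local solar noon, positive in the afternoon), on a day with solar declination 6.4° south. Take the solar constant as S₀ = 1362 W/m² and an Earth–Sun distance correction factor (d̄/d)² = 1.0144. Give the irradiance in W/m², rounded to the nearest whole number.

512 W/m²

cos θ_z = sin(59.5°) sin(-6.4°) + cos(59.5°) cos(-6.4°) cos(22.40°) = -0.0960 + 0.4663 = 0.3703.
Top-of-atmosphere irradiance = S₀ (d̄/d)² cos θ_z = 1362 × 1.0144 × 0.3703 = 511.61 W/m².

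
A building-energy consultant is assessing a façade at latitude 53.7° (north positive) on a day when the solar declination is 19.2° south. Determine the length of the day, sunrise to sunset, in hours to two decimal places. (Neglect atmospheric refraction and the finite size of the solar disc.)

−tan φ tan δ = −(1.3613)(-0.3482) = 0.4740; H_s = arccos(0.4740) = 61.71°.
Day length = 2 H_s / 15° h⁻¹ = 123.42° / 15 = 8.228 h.

8.23 hours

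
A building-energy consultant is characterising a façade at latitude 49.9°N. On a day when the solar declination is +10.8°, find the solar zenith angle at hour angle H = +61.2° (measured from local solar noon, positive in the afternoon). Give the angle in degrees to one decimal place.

63.4°

cos θ_z = sin(49.9°) sin(10.8°) + cos(49.9°) cos(10.8°) cos(61.20°) = 0.1433 + 0.3048 = 0.4481.
θ_z = arccos(0.4481) = 63.38°.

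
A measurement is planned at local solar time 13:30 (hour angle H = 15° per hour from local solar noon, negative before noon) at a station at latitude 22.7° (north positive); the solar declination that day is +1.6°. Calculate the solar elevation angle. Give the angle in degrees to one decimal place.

Hour angle H = 15° × (13.5 − 12) = 22.50°.
cos θ_z = sin(22.7°) sin(1.6°) + cos(22.7°) cos(1.6°) cos(22.50°) = 0.0108 + 0.8520 = 0.8628.
θ_z = arccos(0.8628) = 30.37°, so the elevation is 90° − 30.37° = 59.63°.

59.6°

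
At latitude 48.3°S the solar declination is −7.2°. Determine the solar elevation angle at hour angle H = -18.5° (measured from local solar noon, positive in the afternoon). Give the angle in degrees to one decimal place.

46.0°

cos θ_z = sin φ sin δ + cos φ cos δ cos H = (-0.7466)(-0.1253) + (0.6652)(0.9921)(0.9483) = 0.7194.
θ_z = arccos(0.7194) = 44.00°, so the elevation is 90° − 44.00° = 46.00°.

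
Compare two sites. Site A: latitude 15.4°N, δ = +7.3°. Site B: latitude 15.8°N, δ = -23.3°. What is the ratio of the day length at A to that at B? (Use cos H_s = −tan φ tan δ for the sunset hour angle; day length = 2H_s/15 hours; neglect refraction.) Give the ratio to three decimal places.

A: H_s = arccos(−tan 15.4° · tan 7.3°) = 92.02°, so 2H_s/15 = 12.2693 h.
B: H_s = arccos(−tan 15.8° · tan -23.3°) = 83.00°, so 2H_s/15 = 11.0667 h.
Ratio A/B = 12.2693 / 11.0667 = 1.1087.

1.109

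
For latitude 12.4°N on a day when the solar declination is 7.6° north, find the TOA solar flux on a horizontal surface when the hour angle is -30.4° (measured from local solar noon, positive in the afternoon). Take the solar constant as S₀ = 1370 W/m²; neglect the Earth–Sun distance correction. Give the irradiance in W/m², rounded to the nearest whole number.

1183 W/m²

cos θ_z = sin(12.4°) sin(7.6°) + cos(12.4°) cos(7.6°) cos(-30.40°) = 0.0284 + 0.8350 = 0.8634.
Top-of-atmosphere irradiance = S₀ cos θ_z = 1370 × 0.8634 = 1182.86 W/m².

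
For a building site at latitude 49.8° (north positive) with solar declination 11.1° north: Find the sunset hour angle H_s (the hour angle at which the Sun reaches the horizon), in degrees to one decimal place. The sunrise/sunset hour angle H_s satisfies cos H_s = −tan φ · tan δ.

103.4°

−tan φ tan δ = −(1.1833)(0.1962) = -0.2322; H_s = arccos(-0.2322) = 103.43°.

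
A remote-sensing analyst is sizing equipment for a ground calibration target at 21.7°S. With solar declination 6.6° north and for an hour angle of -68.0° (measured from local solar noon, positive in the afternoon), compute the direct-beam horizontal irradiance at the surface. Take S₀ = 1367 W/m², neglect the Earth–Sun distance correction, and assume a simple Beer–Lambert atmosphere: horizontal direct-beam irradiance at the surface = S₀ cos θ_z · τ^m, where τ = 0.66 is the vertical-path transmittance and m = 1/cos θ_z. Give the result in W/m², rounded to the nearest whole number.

cos θ_z = sin φ sin δ + cos φ cos δ cos H = (-0.3697)(0.1149) + (0.9291)(0.9934)(0.3746) = 0.3033.
Air mass m = 1/cos θ_z = 1/0.3033 = 3.297; τ^m = 0.66^3.297 = 0.2541.
Surface direct beam = 1367 × 0.3033 × 0.2541 = 105.35 W/m².

105 W/m²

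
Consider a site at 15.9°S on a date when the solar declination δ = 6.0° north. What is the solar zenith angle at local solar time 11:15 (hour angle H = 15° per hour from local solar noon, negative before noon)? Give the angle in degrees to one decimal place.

24.6°

Hour angle H = 15° × (11.25 − 12) = -11.25°.
With φ = -15.9°, δ = 6.0°, H = -11.25°: sin φ sin δ = -0.0286, cos φ cos δ cos H = 0.9381, so cos θ_z = 0.9095.
θ_z = arccos(0.9095) = 24.56°.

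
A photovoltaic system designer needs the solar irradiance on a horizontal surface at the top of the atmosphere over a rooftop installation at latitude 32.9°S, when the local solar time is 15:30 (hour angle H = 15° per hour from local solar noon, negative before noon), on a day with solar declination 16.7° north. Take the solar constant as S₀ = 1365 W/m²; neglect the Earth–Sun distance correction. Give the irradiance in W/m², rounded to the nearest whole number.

455 W/m²

Hour angle H = 15° × (15.5 − 12) = 52.50°.
cos θ_z = sin φ sin δ + cos φ cos δ cos H = (-0.5432)(0.2874) + (0.8396)(0.9578)(0.6088) = 0.3335.
Top-of-atmosphere irradiance = S₀ cos θ_z = 1365 × 0.3335 = 455.23 W/m².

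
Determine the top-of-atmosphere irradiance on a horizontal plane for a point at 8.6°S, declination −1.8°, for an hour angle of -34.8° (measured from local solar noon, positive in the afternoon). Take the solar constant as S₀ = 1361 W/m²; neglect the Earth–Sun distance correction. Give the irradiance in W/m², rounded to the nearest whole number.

1111 W/m²

cos θ_z = sin φ sin δ + cos φ cos δ cos H = (-0.1495)(-0.0314) + (0.9888)(0.9995)(0.8211) = 0.8162.
Top-of-atmosphere irradiance = S₀ cos θ_z = 1361 × 0.8162 = 1110.85 W/m².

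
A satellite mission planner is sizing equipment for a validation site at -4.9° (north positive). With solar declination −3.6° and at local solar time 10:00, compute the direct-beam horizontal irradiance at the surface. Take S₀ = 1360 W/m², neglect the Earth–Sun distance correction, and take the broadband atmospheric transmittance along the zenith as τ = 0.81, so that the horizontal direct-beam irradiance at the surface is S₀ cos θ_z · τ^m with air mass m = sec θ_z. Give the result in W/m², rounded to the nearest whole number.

Hour angle H = 15° × (10 − 12) = -30.00°.
With φ = -4.9°, δ = -3.6°, H = -30.00°: sin φ sin δ = 0.0054, cos φ cos δ cos H = 0.8612, so cos θ_z = 0.8666.
Air mass m = 1/cos θ_z = 1/0.8666 = 1.154; τ^m = 0.81^1.154 = 0.7841.
Surface direct beam = 1360 × 0.8666 × 0.7841 = 924.12 W/m².

924 W/m²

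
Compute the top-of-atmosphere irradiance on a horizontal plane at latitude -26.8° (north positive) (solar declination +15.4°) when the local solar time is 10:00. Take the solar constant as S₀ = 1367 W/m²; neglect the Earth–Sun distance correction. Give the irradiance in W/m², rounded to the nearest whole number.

Hour angle H = 15° × (10 − 12) = -30.00°.
With φ = -26.8°, δ = 15.4°, H = -30.00°: sin φ sin δ = -0.1197, cos φ cos δ cos H = 0.7452, so cos θ_z = 0.6255.
Top-of-atmosphere irradiance = S₀ cos θ_z = 1367 × 0.6255 = 855.06 W/m².

855 W/m²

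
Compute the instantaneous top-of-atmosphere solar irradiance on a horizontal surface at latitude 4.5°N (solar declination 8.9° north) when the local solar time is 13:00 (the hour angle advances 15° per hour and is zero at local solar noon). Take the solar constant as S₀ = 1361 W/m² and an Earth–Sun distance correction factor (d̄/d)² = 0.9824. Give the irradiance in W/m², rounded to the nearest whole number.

1288 W/m²

Hour angle H = 15° × (13 − 12) = 15.00°.
cos θ_z = sin φ sin δ + cos φ cos δ cos H = (0.0785)(0.1547) + (0.9969)(0.9880)(0.9659) = 0.9635.
Top-of-atmosphere irradiance = S₀ (d̄/d)² cos θ_z = 1361 × 0.9824 × 0.9635 = 1288.24 W/m².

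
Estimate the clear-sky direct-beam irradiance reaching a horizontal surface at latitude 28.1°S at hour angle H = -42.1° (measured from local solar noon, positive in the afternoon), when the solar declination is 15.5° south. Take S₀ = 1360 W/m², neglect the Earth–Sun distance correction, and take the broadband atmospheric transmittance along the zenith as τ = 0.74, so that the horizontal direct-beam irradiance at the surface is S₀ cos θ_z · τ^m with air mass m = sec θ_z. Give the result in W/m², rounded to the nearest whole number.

691 W/m²

cos θ_z = sin φ sin δ + cos φ cos δ cos H = (-0.4710)(-0.2672) + (0.8821)(0.9636)(0.7420) = 0.7565.
Air mass m = 1/cos θ_z = 1/0.7565 = 1.322; τ^m = 0.74^1.322 = 0.6716.
Surface direct beam = 1360 × 0.7565 × 0.6716 = 690.97 W/m².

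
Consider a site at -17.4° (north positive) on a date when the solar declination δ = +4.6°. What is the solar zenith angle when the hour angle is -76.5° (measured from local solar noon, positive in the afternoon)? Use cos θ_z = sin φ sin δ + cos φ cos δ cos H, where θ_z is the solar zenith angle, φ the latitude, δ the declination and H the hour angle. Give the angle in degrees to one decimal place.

78.6°

cos θ_z = sin φ sin δ + cos φ cos δ cos H = (-0.2990)(0.0802) + (0.9542)(0.9968)(0.2334) = 0.1980.
θ_z = arccos(0.1980) = 78.58°.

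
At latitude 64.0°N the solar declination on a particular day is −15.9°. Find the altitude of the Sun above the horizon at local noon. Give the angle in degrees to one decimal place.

At local solar noon the hour angle is zero, so the elevation is 90° − |φ − δ| = 90° − |64.0° − (-15.9°)| = 90° − 79.9° = 10.1°.

10.1°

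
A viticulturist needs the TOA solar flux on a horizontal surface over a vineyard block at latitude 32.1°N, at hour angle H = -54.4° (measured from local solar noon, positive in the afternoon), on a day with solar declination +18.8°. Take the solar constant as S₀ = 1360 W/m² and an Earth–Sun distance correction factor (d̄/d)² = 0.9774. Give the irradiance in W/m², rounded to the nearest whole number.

cos θ_z = sin φ sin δ + cos φ cos δ cos H = (0.5314)(0.3223) + (0.8471)(0.9466)(0.5821) = 0.6380.
Top-of-atmosphere irradiance = S₀ (d̄/d)² cos θ_z = 1360 × 0.9774 × 0.6380 = 848.07 W/m².

848 W/m²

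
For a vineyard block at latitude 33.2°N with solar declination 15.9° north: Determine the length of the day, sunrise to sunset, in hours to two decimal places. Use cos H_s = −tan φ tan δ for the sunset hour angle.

cos H_s = −tan(33.2°) · tan(15.9°) = -0.1864, so H_s = arccos(-0.1864) = 100.74°.
Day length = 2 H_s / 15° h⁻¹ = 201.48° / 15 = 13.432 h.

13.43 hours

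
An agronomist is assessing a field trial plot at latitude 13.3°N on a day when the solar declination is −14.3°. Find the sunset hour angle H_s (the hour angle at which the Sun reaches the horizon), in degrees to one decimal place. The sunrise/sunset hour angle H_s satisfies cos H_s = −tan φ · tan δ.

cos H_s = −tan(13.3°) · tan(-14.3°) = 0.0603, so H_s = arccos(0.0603) = 86.54°.

86.5°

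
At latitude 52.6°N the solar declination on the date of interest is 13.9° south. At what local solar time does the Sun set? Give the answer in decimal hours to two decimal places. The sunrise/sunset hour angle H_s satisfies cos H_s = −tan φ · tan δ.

The sunset hour angle satisfies cos H_s = −tan φ tan δ = 0.3237, giving H_s = 71.11°.
Sunset is at 12 + H_s/15 = 12 + 4.741 = 16.741 h local solar time.

16.74 h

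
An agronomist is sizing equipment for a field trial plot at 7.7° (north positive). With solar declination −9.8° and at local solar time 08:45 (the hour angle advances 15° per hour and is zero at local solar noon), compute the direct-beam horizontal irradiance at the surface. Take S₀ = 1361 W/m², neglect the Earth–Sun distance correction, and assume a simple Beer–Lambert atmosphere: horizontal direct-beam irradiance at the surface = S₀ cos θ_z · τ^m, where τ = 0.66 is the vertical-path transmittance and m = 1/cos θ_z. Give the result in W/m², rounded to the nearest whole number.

Hour angle H = 15° × (8.75 − 12) = -48.75°.
cos θ_z = sin φ sin δ + cos φ cos δ cos H = (0.1340)(-0.1702) + (0.9910)(0.9854)(0.6593) = 0.6210.
Air mass m = 1/cos θ_z = 1/0.6210 = 1.610; τ^m = 0.66^1.610 = 0.5122.
Surface direct beam = 1361 × 0.6210 × 0.5122 = 432.90 W/m².

433 W/m²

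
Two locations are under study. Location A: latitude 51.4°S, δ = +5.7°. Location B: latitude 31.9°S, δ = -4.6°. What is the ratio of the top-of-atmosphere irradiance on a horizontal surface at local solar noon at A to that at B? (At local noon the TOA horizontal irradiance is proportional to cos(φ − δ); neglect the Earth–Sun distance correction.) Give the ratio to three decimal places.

A: cos θ_z = cos(-51.4° − (5.7°)) = 0.5432.
B: cos θ_z = cos(-31.9° − (-4.6°)) = 0.8886.
Ratio A/B = 0.5432 / 0.8886 = 0.6113.

0.611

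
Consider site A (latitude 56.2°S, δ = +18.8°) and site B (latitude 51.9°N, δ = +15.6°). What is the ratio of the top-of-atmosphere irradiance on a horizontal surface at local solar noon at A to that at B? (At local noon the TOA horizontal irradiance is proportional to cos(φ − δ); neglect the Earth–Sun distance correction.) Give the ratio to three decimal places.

A: cos θ_z = cos(-56.2° − (18.8°)) = 0.2588.
B: cos θ_z = cos(51.9° − (15.6°)) = 0.8059.
Ratio A/B = 0.2588 / 0.8059 = 0.3211.

0.321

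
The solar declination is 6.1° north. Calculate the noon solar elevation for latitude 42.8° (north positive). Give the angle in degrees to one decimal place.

At local solar noon the hour angle is zero, so the elevation is 90° − |φ − δ| = 90° − |42.8° − (6.1°)| = 90° − 36.7° = 53.3°.

53.3°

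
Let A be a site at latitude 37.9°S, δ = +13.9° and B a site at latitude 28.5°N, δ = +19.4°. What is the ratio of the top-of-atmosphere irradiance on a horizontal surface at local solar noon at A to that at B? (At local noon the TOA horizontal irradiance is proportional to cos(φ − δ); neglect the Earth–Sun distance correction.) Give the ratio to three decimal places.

A: cos θ_z = cos(-37.9° − (13.9°)) = 0.6184.
B: cos θ_z = cos(28.5° − (19.4°)) = 0.9874.
Ratio A/B = 0.6184 / 0.9874 = 0.6263.

0.626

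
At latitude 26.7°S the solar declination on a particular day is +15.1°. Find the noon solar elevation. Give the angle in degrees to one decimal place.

48.2°

At local solar noon the hour angle is zero, so the elevation is 90° − |φ − δ| = 90° − |-26.7° − (15.1°)| = 90° − 41.8° = 48.2°.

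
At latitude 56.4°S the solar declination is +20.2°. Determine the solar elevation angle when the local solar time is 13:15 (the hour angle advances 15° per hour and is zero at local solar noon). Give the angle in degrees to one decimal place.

Hour angle H = 15° × (13.25 − 12) = 18.75°.
cos θ_z = sin φ sin δ + cos φ cos δ cos H = (-0.8329)(0.3453) + (0.5534)(0.9385)(0.9469) = 0.2042.
θ_z = arccos(0.2042) = 78.22°, so the elevation is 90° − 78.22° = 11.78°.

11.8°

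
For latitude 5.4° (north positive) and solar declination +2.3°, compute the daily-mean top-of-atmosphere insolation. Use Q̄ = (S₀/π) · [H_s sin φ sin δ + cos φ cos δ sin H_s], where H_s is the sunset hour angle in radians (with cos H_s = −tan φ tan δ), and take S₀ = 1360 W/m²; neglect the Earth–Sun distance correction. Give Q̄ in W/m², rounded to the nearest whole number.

433 W/m²

cos H_s = −tan(5.4°) · tan(2.3°) = -0.0038, so H_s = arccos(-0.0038) = 90.22°. In radians, H_s = 1.5746.
H_s sin φ sin δ = 1.5746 × 0.0941 × 0.0401 = 0.0059.
cos φ cos δ sin H_s = 0.9956 × 0.9992 × 1.0000 = 0.9948.
Q̄ = (1360/π) × (0.0059 + 0.9948) = 432.90 × 1.0007 = 433.20 W/m².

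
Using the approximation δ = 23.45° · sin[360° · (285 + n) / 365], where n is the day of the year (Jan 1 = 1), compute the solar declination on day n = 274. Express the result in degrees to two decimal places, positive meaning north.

360 × (285 + 274) / 365 = 551.342°; sin(551.342°) = -0.1967.
δ = 23.45 × -0.1967 = -4.613° ≈ -4.61°.

-4.61°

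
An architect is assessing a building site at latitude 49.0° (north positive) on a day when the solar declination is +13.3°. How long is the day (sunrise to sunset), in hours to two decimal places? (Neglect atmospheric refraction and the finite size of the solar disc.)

14.10 hours

cos H_s = −tan(49.0°) · tan(13.3°) = -0.2719, so H_s = arccos(-0.2719) = 105.78°.
Day length = 2 H_s / 15° h⁻¹ = 211.56° / 15 = 14.104 h.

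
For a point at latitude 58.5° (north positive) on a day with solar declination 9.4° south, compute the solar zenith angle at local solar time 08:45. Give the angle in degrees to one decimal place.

Hour angle H = 15° × (8.75 − 12) = -48.75°.
cos θ_z = sin φ sin δ + cos φ cos δ cos H = (0.8526)(-0.1633) + (0.5225)(0.9866)(0.6593) = 0.2006.
θ_z = arccos(0.2006) = 78.43°.

78.4°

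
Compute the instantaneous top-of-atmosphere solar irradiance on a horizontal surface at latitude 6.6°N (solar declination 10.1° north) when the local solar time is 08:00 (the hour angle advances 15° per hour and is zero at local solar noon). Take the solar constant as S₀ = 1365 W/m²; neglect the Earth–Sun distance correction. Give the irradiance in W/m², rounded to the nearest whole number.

695 W/m²

Hour angle H = 15° × (8 − 12) = -60.00°.
cos θ_z = sin(6.6°) sin(10.1°) + cos(6.6°) cos(10.1°) cos(-60.00°) = 0.0202 + 0.4890 = 0.5092.
Top-of-atmosphere irradiance = S₀ cos θ_z = 1365 × 0.5092 = 695.06 W/m².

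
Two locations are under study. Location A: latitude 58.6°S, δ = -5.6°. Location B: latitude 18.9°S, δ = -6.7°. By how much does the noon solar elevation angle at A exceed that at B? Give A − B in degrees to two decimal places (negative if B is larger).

-40.80°

A: 90° − |-58.6 − (-5.6)| = 37.00°.
B: 90° − |-18.9 − (-6.7)| = 77.80°.
A − B = 37.00 − 77.80 = -40.80°.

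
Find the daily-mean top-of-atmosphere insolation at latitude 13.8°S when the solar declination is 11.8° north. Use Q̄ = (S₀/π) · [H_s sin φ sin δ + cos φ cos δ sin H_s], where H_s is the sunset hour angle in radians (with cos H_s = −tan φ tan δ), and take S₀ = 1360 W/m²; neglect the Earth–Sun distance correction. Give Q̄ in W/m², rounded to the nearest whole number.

cos H_s = −tan(-13.8°) · tan(11.8°) = 0.0513, so H_s = arccos(0.0513) = 87.06°. In radians, H_s = 1.5195.
H_s sin φ sin δ = 1.5195 × -0.2385 × 0.2045 = -0.0741.
cos φ cos δ sin H_s = 0.9711 × 0.9789 × 0.9987 = 0.9494.
Q̄ = (1360/π) × (-0.0741 + 0.9494) = 432.90 × 0.8753 = 378.92 W/m².

379 W/m²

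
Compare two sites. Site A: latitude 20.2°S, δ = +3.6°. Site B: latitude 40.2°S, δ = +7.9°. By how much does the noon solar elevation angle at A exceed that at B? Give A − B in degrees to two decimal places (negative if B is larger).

+24.30°

A: 90° − |-20.2 − (3.6)| = 66.20°.
B: 90° − |-40.2 − (7.9)| = 41.90°.
A − B = 66.20 − 41.90 = 24.30°.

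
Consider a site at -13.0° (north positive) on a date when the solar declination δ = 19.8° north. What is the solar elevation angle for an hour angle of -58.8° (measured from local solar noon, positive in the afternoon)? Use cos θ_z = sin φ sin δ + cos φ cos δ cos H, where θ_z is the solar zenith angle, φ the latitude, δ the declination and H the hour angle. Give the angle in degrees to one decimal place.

With φ = -13.0°, δ = 19.8°, H = -58.80°: sin φ sin δ = -0.0762, cos φ cos δ cos H = 0.4749, so cos θ_z = 0.3987.
θ_z = arccos(0.3987) = 66.50°, so the elevation is 90° − 66.50° = 23.50°.

23.5°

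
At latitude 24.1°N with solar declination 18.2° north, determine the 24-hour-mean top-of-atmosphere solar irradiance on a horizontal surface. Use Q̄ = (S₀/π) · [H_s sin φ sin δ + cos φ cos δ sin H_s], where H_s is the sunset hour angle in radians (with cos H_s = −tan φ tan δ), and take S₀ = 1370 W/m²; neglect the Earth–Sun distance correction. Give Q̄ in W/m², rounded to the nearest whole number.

470 W/m²

The sunset hour angle satisfies cos H_s = −tan φ tan δ = -0.1471, giving H_s = 98.46°. In radians, H_s = 1.7185.
H_s sin φ sin δ = 1.7185 × 0.4083 × 0.3123 = 0.2191.
cos φ cos δ sin H_s = 0.9128 × 0.9500 × 0.9891 = 0.8577.
Q̄ = (1370/π) × (0.2191 + 0.8577) = 436.08 × 1.0768 = 469.57 W/m².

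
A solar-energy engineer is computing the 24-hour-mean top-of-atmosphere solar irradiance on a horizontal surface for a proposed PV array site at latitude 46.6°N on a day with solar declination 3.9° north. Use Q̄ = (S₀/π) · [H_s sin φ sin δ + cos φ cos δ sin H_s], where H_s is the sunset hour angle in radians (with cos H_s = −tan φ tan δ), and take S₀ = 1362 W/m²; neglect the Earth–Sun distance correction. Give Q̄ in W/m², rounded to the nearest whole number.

The sunset hour angle satisfies cos H_s = −tan φ tan δ = -0.0721, giving H_s = 94.13°. In radians, H_s = 1.6429.
H_s sin φ sin δ = 1.6429 × 0.7266 × 0.0680 = 0.0812.
cos φ cos δ sin H_s = 0.6871 × 0.9977 × 0.9974 = 0.6837.
Q̄ = (1362/π) × (0.0812 + 0.6837) = 433.54 × 0.7649 = 331.61 W/m².

332 W/m²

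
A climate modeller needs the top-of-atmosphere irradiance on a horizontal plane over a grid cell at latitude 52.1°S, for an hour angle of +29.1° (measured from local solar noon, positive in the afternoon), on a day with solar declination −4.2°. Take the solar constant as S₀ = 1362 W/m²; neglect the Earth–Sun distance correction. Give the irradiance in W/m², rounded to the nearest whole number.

808 W/m²

cos θ_z = sin φ sin δ + cos φ cos δ cos H = (-0.7891)(-0.0732) + (0.6143)(0.9973)(0.8738) = 0.5931.
Top-of-atmosphere irradiance = S₀ cos θ_z = 1362 × 0.5931 = 807.80 W/m².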